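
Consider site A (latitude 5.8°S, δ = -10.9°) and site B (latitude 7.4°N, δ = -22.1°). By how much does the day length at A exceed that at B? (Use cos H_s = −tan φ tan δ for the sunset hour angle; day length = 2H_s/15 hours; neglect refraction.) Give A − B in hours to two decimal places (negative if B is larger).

+0.55 h

A: H_s = arccos(−tan -5.8° · tan -10.9°) = 91.12°, so 2H_s/15 = 12.1493 h.
B: H_s = arccos(−tan 7.4° · tan -22.1°) = 86.98°, so 2H_s/15 = 11.5973 h.
A − B = 12.1493 − 11.5973 = 0.5520 h.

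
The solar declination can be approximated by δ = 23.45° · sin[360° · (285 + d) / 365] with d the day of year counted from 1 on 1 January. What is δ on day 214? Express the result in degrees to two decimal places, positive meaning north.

360 × (285 + 214) / 365 = 492.164°; sin(492.164°) = 0.7412.
δ = 23.45 × 0.7412 = 17.381° ≈ +17.38°.

+17.38°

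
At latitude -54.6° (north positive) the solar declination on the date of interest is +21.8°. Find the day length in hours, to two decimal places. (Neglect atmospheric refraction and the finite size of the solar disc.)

7.43 hours

cos H_s = −tan(-54.6°) · tan(21.8°) = 0.5628, so H_s = arccos(0.5628) = 55.75°.
Day length = 2 H_s / 15° h⁻¹ = 111.50° / 15 = 7.433 h.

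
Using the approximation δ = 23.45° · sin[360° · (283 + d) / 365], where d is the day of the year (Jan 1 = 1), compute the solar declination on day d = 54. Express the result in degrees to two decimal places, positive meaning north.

-10.87°

360 × (283 + 54) / 365 = 332.384°; sin(332.384°) = -0.4635.
δ = 23.45 × -0.4635 = -10.869° ≈ -10.87°.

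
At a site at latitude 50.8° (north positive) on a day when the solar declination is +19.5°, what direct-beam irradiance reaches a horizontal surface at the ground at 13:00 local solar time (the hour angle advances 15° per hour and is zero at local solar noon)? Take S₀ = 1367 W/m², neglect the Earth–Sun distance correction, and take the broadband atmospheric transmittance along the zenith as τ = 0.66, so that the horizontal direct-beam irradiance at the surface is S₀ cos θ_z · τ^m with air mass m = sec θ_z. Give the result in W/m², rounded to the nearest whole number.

693 W/m²

Hour angle H = 15° × (13 − 12) = 15.00°.
cos θ_z = sin(50.8°) sin(19.5°) + cos(50.8°) cos(19.5°) cos(15.00°) = 0.2587 + 0.5755 = 0.8342.
Air mass m = 1/cos θ_z = 1/0.8342 = 1.199; τ^m = 0.66^1.199 = 0.6076.
Surface direct beam = 1367 × 0.8342 × 0.6076 = 692.88 W/m².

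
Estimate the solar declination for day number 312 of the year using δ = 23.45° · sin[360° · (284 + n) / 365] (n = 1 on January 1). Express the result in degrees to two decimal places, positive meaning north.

-17.38°

360 × (284 + 312) / 365 = 587.836°; sin(587.836°) = -0.7412.
δ = 23.45 × -0.7412 = -17.381° ≈ -17.38°.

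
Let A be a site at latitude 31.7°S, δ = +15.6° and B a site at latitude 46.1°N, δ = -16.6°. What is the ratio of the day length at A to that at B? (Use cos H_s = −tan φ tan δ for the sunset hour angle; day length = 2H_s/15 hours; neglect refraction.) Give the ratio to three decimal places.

1.113

A: H_s = arccos(−tan -31.7° · tan 15.6°) = 80.07°, so 2H_s/15 = 10.6760 h.
B: H_s = arccos(−tan 46.1° · tan -16.6°) = 71.95°, so 2H_s/15 = 9.5933 h.
Ratio A/B = 10.6760 / 9.5933 = 1.1129.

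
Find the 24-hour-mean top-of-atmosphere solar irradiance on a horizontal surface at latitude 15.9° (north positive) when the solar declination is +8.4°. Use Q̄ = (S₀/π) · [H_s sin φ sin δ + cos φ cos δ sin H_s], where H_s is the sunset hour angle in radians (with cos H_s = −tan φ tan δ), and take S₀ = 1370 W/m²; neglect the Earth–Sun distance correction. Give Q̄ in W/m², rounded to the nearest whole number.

−tan φ tan δ = −(0.2849)(0.1477) = -0.0421; H_s = arccos(-0.0421) = 92.41°. In radians, H_s = 1.6129.
H_s sin φ sin δ = 1.6129 × 0.2740 × 0.1461 = 0.0646.
cos φ cos δ sin H_s = 0.9617 × 0.9893 × 0.9991 = 0.9506.
Q̄ = (1370/π) × (0.0646 + 0.9506) = 436.08 × 1.0152 = 442.71 W/m².

443 W/m²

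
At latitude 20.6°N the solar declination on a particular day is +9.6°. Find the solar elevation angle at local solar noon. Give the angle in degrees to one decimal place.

At local solar noon the hour angle is zero, so the elevation is 90° − |φ − δ| = 90° − |20.6° − (9.6°)| = 90° − 11.0° = 79.0°.

79.0°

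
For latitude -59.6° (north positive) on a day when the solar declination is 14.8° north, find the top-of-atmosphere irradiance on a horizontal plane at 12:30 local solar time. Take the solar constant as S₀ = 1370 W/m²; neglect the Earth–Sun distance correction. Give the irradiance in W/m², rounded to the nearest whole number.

363 W/m²

Hour angle H = 15° × (12.5 − 12) = 7.50°.
With φ = -59.6°, δ = 14.8°, H = 7.50°: sin φ sin δ = -0.2203, cos φ cos δ cos H = 0.4851, so cos θ_z = 0.2648.
Top-of-atmosphere irradiance = S₀ cos θ_z = 1370 × 0.2648 = 362.78 W/m².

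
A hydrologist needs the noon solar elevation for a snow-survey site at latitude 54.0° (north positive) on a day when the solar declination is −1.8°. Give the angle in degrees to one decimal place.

34.2°

At local solar noon the hour angle is zero, so the elevation is 90° − |φ − δ| = 90° − |54.0° − (-1.8°)| = 90° − 55.8° = 34.2°.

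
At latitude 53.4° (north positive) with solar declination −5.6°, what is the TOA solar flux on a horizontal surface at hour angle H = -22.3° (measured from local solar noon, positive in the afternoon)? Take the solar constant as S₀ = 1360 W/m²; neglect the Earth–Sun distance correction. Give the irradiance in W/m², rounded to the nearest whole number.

640 W/m²

cos θ_z = sin φ sin δ + cos φ cos δ cos H = (0.8028)(-0.0976) + (0.5962)(0.9952)(0.9252) = 0.4706.
Top-of-atmosphere irradiance = S₀ cos θ_z = 1360 × 0.4706 = 640.02 W/m².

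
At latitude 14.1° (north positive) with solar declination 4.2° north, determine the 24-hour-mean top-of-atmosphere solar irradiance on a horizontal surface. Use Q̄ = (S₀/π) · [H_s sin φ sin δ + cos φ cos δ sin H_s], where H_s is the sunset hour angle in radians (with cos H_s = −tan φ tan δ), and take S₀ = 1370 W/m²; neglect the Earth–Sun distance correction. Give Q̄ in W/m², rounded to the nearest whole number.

The sunset hour angle satisfies cos H_s = −tan φ tan δ = -0.0184, giving H_s = 91.05°. In radians, H_s = 1.5891.
H_s sin φ sin δ = 1.5891 × 0.2436 × 0.0732 = 0.0283.
cos φ cos δ sin H_s = 0.9699 × 0.9973 × 0.9998 = 0.9671.
Q̄ = (1370/π) × (0.0283 + 0.9671) = 436.08 × 0.9954 = 434.07 W/m².

434 W/m²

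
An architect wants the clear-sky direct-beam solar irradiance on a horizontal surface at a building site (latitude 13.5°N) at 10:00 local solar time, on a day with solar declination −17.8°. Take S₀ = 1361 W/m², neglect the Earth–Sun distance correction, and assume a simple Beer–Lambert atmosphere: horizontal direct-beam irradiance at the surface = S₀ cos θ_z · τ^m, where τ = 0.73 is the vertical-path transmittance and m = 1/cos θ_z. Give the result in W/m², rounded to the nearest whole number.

Hour angle H = 15° × (10 − 12) = -30.00°.
cos θ_z = sin φ sin δ + cos φ cos δ cos H = (0.2334)(-0.3057) + (0.9724)(0.9521)(0.8660) = 0.7304.
Air mass m = 1/cos θ_z = 1/0.7304 = 1.369; τ^m = 0.73^1.369 = 0.6500.
Surface direct beam = 1361 × 0.7304 × 0.6500 = 646.15 W/m².

646 W/m²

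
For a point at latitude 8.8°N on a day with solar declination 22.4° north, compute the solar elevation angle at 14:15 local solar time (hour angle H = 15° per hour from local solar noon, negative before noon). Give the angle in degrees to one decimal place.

Hour angle H = 15° × (14.25 − 12) = 33.75°.
cos θ_z = sin(8.8°) sin(22.4°) + cos(8.8°) cos(22.4°) cos(33.75°) = 0.0583 + 0.7597 = 0.8180.
θ_z = arccos(0.8180) = 35.11°, so the elevation is 90° − 35.11° = 54.89°.

54.9°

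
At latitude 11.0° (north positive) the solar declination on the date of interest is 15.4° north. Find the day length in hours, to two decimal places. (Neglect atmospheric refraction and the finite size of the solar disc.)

12.41 hours

The sunset hour angle satisfies cos H_s = −tan φ tan δ = -0.0535, giving H_s = 93.07°.
Day length = 2 H_s / 15° h⁻¹ = 186.14° / 15 = 12.409 h.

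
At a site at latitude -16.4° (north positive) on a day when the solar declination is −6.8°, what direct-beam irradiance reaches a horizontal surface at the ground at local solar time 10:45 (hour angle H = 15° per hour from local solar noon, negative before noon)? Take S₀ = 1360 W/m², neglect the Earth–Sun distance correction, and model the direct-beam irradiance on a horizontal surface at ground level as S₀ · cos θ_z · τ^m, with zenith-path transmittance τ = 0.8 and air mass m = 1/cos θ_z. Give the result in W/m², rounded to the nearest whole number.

Hour angle H = 15° × (10.75 − 12) = -18.75°.
With φ = -16.4°, δ = -6.8°, H = -18.75°: sin φ sin δ = 0.0334, cos φ cos δ cos H = 0.9020, so cos θ_z = 0.9354.
Air mass m = 1/cos θ_z = 1/0.9354 = 1.069; τ^m = 0.8^1.069 = 0.7878.
Surface direct beam = 1360 × 0.9354 × 0.7878 = 1002.20 W/m².

1002 W/m²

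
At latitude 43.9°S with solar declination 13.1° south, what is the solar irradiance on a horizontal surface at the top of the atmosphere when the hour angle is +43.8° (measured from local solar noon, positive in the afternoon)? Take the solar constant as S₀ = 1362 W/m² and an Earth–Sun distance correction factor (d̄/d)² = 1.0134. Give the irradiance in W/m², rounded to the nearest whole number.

916 W/m²

cos θ_z = sin(-43.9°) sin(-13.1°) + cos(-43.9°) cos(-13.1°) cos(43.80°) = 0.1572 + 0.5065 = 0.6637.
Top-of-atmosphere irradiance = S₀ (d̄/d)² cos θ_z = 1362 × 1.0134 × 0.6637 = 916.07 W/m².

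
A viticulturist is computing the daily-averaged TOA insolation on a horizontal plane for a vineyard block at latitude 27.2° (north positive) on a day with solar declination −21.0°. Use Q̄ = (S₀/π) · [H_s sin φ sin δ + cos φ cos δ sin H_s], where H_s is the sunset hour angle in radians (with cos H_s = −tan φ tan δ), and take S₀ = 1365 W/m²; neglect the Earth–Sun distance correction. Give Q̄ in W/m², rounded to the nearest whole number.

−tan φ tan δ = −(0.5139)(-0.3839) = 0.1973; H_s = arccos(0.1973) = 78.62°. In radians, H_s = 1.3722.
H_s sin φ sin δ = 1.3722 × 0.4571 × -0.3584 = -0.2248.
cos φ cos δ sin H_s = 0.8894 × 0.9336 × 0.9803 = 0.8140.
Q̄ = (1365/π) × (-0.2248 + 0.8140) = 434.49 × 0.5892 = 256.00 W/m².

256 W/m²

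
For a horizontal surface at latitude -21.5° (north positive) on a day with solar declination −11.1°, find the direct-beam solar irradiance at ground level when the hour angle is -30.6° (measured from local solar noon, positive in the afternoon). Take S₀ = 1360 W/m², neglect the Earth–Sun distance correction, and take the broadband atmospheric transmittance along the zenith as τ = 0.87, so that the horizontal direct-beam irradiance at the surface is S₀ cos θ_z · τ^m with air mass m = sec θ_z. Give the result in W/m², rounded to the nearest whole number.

990 W/m²

With φ = -21.5°, δ = -11.1°, H = -30.60°: sin φ sin δ = 0.0706, cos φ cos δ cos H = 0.7859, so cos θ_z = 0.8565.
Air mass m = 1/cos θ_z = 1/0.8565 = 1.168; τ^m = 0.87^1.168 = 0.8499.
Surface direct beam = 1360 × 0.8565 × 0.8499 = 990.00 W/m².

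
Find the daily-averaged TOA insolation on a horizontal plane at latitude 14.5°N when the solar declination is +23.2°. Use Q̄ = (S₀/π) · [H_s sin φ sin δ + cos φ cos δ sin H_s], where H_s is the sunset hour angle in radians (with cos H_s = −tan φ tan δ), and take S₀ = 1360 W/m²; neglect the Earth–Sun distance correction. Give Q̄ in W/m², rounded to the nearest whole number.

cos H_s = −tan(14.5°) · tan(23.2°) = -0.1108, so H_s = arccos(-0.1108) = 96.36°. In radians, H_s = 1.6818.
H_s sin φ sin δ = 1.6818 × 0.2504 × 0.3939 = 0.1659.
cos φ cos δ sin H_s = 0.9681 × 0.9191 × 0.9938 = 0.8843.
Q̄ = (1360/π) × (0.1659 + 0.8843) = 432.90 × 1.0502 = 454.63 W/m².

455 W/m²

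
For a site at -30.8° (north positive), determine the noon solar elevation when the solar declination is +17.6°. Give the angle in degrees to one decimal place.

41.6°

At local solar noon the hour angle is zero, so the elevation is 90° − |φ − δ| = 90° − |-30.8° − (17.6°)| = 90° − 48.4° = 41.6°.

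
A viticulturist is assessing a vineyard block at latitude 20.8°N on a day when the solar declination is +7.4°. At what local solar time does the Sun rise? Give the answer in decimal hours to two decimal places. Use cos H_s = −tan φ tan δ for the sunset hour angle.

5.81 h

cos H_s = −tan(20.8°) · tan(7.4°) = -0.0493, so H_s = arccos(-0.0493) = 92.83°.
Sunrise is at 12 − H_s/15 = 12 − 6.189 = 5.811 h local solar time.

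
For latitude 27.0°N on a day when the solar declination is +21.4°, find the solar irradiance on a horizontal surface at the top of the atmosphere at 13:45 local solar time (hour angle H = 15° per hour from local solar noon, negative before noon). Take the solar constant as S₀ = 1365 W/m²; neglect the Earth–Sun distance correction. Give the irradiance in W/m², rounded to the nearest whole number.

1242 W/m²

Hour angle H = 15° × (13.75 − 12) = 26.25°.
With φ = 27.0°, δ = 21.4°, H = 26.25°: sin φ sin δ = 0.1657, cos φ cos δ cos H = 0.7440, so cos θ_z = 0.9097.
Top-of-atmosphere irradiance = S₀ cos θ_z = 1365 × 0.9097 = 1241.74 W/m².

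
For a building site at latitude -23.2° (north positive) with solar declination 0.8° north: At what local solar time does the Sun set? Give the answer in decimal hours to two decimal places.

17.98 h

−tan φ tan δ = −(-0.4286)(0.0140) = 0.0060; H_s = arccos(0.0060) = 89.66°.
Sunset is at 12 + H_s/15 = 12 + 5.977 = 17.977 h local solar time.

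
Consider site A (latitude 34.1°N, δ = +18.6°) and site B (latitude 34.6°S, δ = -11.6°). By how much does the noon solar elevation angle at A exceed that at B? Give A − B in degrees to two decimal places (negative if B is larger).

A: 90° − |34.1 − (18.6)| = 74.50°.
B: 90° − |-34.6 − (-11.6)| = 67.00°.
A − B = 74.50 − 67.00 = 7.50°.

+7.50°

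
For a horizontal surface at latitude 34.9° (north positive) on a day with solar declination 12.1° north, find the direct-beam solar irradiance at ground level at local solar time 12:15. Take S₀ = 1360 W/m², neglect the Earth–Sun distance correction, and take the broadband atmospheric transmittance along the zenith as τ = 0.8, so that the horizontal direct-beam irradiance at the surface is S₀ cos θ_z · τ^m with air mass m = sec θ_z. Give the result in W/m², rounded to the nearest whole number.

Hour angle H = 15° × (12.25 − 12) = 3.75°.
cos θ_z = sin φ sin δ + cos φ cos δ cos H = (0.5721)(0.2096) + (0.8202)(0.9778)(0.9979) = 0.9202.
Air mass m = 1/cos θ_z = 1/0.9202 = 1.087; τ^m = 0.8^1.087 = 0.7846.
Surface direct beam = 1360 × 0.9202 × 0.7846 = 981.90 W/m².

982 W/m²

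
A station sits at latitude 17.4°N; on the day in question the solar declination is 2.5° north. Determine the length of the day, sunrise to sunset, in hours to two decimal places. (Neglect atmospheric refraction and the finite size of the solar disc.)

cos H_s = −tan(17.4°) · tan(2.5°) = -0.0137, so H_s = arccos(-0.0137) = 90.78°.
Day length = 2 H_s / 15° h⁻¹ = 181.56° / 15 = 12.104 h.

12.10 hours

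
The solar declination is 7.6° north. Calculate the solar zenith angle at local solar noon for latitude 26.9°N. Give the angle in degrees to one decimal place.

19.3°

At local solar noon the hour angle is zero, so the zenith angle is |φ − δ| = |26.9° − (7.6°)| = 19.3°.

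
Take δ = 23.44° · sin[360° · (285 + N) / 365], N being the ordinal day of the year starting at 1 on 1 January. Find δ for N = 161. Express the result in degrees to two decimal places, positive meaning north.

360 × (285 + 161) / 365 = 439.890°; sin(439.890°) = 0.9845.
δ = 23.44 × 0.9845 = 23.077° ≈ +23.08°.

+23.08°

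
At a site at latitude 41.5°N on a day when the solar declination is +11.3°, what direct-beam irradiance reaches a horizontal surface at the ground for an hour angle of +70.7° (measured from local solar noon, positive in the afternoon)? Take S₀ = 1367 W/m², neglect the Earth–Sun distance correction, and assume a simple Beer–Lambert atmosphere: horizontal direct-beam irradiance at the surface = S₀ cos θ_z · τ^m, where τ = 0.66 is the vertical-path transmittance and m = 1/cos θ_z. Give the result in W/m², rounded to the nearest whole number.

167 W/m²

cos θ_z = sin φ sin δ + cos φ cos δ cos H = (0.6626)(0.1959) + (0.7490)(0.9806)(0.3305) = 0.3725.
Air mass m = 1/cos θ_z = 1/0.3725 = 2.685; τ^m = 0.66^2.685 = 0.3277.
Surface direct beam = 1367 × 0.3725 × 0.3277 = 166.87 W/m².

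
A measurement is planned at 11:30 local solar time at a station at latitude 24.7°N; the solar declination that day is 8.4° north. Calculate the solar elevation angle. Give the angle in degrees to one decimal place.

Hour angle H = 15° × (11.5 − 12) = -7.50°.
cos θ_z = sin(24.7°) sin(8.4°) + cos(24.7°) cos(8.4°) cos(-7.50°) = 0.0610 + 0.8911 = 0.9521.
θ_z = arccos(0.9521) = 17.81°, so the elevation is 90° − 17.81° = 72.19°.

72.2°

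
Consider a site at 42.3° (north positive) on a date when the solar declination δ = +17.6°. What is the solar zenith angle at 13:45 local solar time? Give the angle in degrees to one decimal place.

Hour angle H = 15° × (13.75 − 12) = 26.25°.
cos θ_z = sin φ sin δ + cos φ cos δ cos H = (0.6730)(0.3024) + (0.7396)(0.9532)(0.8969) = 0.8358.
θ_z = arccos(0.8358) = 33.30°.

33.3°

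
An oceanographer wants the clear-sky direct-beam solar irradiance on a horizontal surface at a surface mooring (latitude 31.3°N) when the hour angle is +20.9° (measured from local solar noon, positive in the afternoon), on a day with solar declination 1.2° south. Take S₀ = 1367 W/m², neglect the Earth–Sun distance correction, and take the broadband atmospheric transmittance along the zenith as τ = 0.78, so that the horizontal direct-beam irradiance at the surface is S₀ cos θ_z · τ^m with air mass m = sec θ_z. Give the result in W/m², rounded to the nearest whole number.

785 W/m²

cos θ_z = sin φ sin δ + cos φ cos δ cos H = (0.5195)(-0.0209) + (0.8545)(0.9998)(0.9342) = 0.7873.
Air mass m = 1/cos θ_z = 1/0.7873 = 1.270; τ^m = 0.78^1.270 = 0.7294.
Surface direct beam = 1367 × 0.7873 × 0.7294 = 785.01 W/m².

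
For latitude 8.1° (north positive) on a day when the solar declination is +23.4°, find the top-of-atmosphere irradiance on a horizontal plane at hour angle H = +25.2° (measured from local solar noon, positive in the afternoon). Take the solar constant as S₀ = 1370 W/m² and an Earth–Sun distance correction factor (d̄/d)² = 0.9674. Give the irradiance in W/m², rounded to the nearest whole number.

With φ = 8.1°, δ = 23.4°, H = 25.20°: sin φ sin δ = 0.0560, cos φ cos δ cos H = 0.8221, so cos θ_z = 0.8781.
Top-of-atmosphere irradiance = S₀ (d̄/d)² cos θ_z = 1370 × 0.9674 × 0.8781 = 1163.78 W/m².

1164 W/m²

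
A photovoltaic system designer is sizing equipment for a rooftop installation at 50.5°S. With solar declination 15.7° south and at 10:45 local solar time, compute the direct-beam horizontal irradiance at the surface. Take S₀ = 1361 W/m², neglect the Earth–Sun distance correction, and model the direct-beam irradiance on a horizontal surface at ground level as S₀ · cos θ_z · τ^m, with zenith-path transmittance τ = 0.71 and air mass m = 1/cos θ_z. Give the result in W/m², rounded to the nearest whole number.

695 W/m²

Hour angle H = 15° × (10.75 − 12) = -18.75°.
With φ = -50.5°, δ = -15.7°, H = -18.75°: sin φ sin δ = 0.2088, cos φ cos δ cos H = 0.5799, so cos θ_z = 0.7887.
Air mass m = 1/cos θ_z = 1/0.7887 = 1.268; τ^m = 0.71^1.268 = 0.6477.
Surface direct beam = 1361 × 0.7887 × 0.6477 = 695.25 W/m².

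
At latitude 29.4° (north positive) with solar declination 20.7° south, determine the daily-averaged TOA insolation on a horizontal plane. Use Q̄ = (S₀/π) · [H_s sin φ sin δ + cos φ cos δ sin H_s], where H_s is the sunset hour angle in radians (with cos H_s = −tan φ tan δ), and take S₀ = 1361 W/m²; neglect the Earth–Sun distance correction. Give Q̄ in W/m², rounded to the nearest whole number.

243 W/m²

The sunset hour angle satisfies cos H_s = −tan φ tan δ = 0.2129, giving H_s = 77.71°. In radians, H_s = 1.3563.
H_s sin φ sin δ = 1.3563 × 0.4909 × -0.3535 = -0.2354.
cos φ cos δ sin H_s = 0.8712 × 0.9354 × 0.9771 = 0.7963.
Q̄ = (1361/π) × (-0.2354 + 0.7963) = 433.22 × 0.5609 = 242.99 W/m².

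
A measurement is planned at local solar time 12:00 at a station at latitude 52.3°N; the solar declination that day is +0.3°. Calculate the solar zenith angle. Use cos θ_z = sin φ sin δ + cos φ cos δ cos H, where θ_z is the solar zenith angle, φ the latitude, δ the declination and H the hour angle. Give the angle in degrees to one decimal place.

52.0°

Hour angle H = 15° × (12 − 12) = 0.00°.
cos θ_z = sin φ sin δ + cos φ cos δ cos H = (0.7912)(0.0052) + (0.6115)(1.0000)(1.0000) = 0.6156.
θ_z = arccos(0.6156) = 52.00°.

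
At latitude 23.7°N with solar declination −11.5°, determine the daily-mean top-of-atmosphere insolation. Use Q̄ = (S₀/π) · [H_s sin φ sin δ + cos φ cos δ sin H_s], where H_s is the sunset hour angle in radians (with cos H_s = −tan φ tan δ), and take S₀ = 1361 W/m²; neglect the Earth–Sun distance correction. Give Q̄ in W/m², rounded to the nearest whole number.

The sunset hour angle satisfies cos H_s = −tan φ tan δ = 0.0893, giving H_s = 84.88°. In radians, H_s = 1.4814.
H_s sin φ sin δ = 1.4814 × 0.4019 × -0.1994 = -0.1187.
cos φ cos δ sin H_s = 0.9157 × 0.9799 × 0.9960 = 0.8937.
Q̄ = (1361/π) × (-0.1187 + 0.8937) = 433.22 × 0.7750 = 335.75 W/m².

336 W/m²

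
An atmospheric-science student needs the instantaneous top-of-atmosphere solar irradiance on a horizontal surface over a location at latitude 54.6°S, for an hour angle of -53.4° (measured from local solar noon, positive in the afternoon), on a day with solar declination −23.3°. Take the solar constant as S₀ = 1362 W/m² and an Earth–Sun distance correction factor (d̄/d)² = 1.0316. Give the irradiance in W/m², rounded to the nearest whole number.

899 W/m²

cos θ_z = sin φ sin δ + cos φ cos δ cos H = (-0.8151)(-0.3955) + (0.5793)(0.9184)(0.5962) = 0.6396.
Top-of-atmosphere irradiance = S₀ (d̄/d)² cos θ_z = 1362 × 1.0316 × 0.6396 = 898.66 W/m².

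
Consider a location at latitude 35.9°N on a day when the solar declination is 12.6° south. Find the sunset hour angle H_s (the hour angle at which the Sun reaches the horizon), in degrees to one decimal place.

The sunset hour angle satisfies cos H_s = −tan φ tan δ = 0.1618, giving H_s = 80.69°.

80.7°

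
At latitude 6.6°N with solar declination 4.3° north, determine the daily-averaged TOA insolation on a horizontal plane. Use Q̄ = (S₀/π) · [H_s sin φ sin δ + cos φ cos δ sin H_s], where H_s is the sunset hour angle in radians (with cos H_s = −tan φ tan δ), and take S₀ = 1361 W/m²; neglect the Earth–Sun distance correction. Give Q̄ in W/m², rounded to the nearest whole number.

435 W/m²

cos H_s = −tan(6.6°) · tan(4.3°) = -0.0087, so H_s = arccos(-0.0087) = 90.50°. In radians, H_s = 1.5795.
H_s sin φ sin δ = 1.5795 × 0.1149 × 0.0750 = 0.0136.
cos φ cos δ sin H_s = 0.9934 × 0.9972 × 1.0000 = 0.9906.
Q̄ = (1361/π) × (0.0136 + 0.9906) = 433.22 × 1.0042 = 435.04 W/m².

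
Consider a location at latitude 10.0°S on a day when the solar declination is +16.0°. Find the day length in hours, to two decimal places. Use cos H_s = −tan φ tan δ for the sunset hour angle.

11.61 hours

cos H_s = −tan(-10.0°) · tan(16.0°) = 0.0506, so H_s = arccos(0.0506) = 87.10°.
Day length = 2 H_s / 15° h⁻¹ = 174.20° / 15 = 11.613 h.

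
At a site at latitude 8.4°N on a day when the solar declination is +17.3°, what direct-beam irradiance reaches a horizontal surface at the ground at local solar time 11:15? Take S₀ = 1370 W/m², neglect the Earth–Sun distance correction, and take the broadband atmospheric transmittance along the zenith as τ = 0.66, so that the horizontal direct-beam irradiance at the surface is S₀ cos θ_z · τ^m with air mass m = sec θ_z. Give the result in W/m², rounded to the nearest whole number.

866 W/m²

Hour angle H = 15° × (11.25 − 12) = -11.25°.
cos θ_z = sin(8.4°) sin(17.3°) + cos(8.4°) cos(17.3°) cos(-11.25°) = 0.0434 + 0.9264 = 0.9698.
Air mass m = 1/cos θ_z = 1/0.9698 = 1.031; τ^m = 0.66^1.031 = 0.6516.
Surface direct beam = 1370 × 0.9698 × 0.6516 = 865.73 W/m².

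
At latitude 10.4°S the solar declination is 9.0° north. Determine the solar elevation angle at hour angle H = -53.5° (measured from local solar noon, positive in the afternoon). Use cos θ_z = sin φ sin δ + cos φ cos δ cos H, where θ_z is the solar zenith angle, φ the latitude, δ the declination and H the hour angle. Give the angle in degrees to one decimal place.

cos θ_z = sin φ sin δ + cos φ cos δ cos H = (-0.1805)(0.1564) + (0.9836)(0.9877)(0.5948) = 0.5496.
θ_z = arccos(0.5496) = 56.66°, so the elevation is 90° − 56.66° = 33.34°.

33.3°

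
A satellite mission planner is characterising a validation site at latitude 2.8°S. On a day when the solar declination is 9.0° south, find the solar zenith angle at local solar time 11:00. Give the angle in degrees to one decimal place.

Hour angle H = 15° × (11 − 12) = -15.00°.
cos θ_z = sin φ sin δ + cos φ cos δ cos H = (-0.0488)(-0.1564) + (0.9988)(0.9877)(0.9659) = 0.9605.
θ_z = arccos(0.9605) = 16.16°.

16.2°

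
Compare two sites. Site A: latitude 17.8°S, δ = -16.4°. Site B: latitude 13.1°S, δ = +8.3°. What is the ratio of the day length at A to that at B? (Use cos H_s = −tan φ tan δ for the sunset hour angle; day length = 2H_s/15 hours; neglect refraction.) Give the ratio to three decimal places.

1.084

A: H_s = arccos(−tan -17.8° · tan -16.4°) = 95.42°, so 2H_s/15 = 12.7227 h.
B: H_s = arccos(−tan -13.1° · tan 8.3°) = 88.05°, so 2H_s/15 = 11.7400 h.
Ratio A/B = 12.7227 / 11.7400 = 1.0837.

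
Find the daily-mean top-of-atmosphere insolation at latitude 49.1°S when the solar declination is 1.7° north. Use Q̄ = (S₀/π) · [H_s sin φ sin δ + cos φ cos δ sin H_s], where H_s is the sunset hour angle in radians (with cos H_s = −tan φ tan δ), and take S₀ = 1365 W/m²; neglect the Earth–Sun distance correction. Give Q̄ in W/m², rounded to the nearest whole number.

−tan φ tan δ = −(-1.1544)(0.0297) = 0.0343; H_s = arccos(0.0343) = 88.03°. In radians, H_s = 1.5364.
H_s sin φ sin δ = 1.5364 × -0.7559 × 0.0297 = -0.0345.
cos φ cos δ sin H_s = 0.6547 × 0.9996 × 0.9994 = 0.6540.
Q̄ = (1365/π) × (-0.0345 + 0.6540) = 434.49 × 0.6195 = 269.17 W/m².

269 W/m²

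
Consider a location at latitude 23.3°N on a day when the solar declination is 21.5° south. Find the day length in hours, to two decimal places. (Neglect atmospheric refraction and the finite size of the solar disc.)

cos H_s = −tan(23.3°) · tan(-21.5°) = 0.1696, so H_s = arccos(0.1696) = 80.24°.
Day length = 2 H_s / 15° h⁻¹ = 160.48° / 15 = 10.699 h.

10.70 hours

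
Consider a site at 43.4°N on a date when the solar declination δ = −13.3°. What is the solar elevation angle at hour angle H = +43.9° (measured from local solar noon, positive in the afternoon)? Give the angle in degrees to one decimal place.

cos θ_z = sin(43.4°) sin(-13.3°) + cos(43.4°) cos(-13.3°) cos(43.90°) = -0.1581 + 0.5095 = 0.3514.
θ_z = arccos(0.3514) = 69.43°, so the elevation is 90° − 69.43° = 20.57°.

20.6°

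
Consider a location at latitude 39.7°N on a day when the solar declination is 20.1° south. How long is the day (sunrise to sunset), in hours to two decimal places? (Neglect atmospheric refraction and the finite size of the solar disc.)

9.64 hours

cos H_s = −tan(39.7°) · tan(-20.1°) = 0.3038, so H_s = arccos(0.3038) = 72.31°.
Day length = 2 H_s / 15° h⁻¹ = 144.62° / 15 = 9.641 h.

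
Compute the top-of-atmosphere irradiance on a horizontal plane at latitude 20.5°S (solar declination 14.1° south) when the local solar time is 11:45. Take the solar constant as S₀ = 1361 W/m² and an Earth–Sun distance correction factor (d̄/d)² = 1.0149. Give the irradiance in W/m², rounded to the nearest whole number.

1370 W/m²

Hour angle H = 15° × (11.75 − 12) = -3.75°.
cos θ_z = sin(-20.5°) sin(-14.1°) + cos(-20.5°) cos(-14.1°) cos(-3.75°) = 0.0853 + 0.9065 = 0.9918.
Top-of-atmosphere irradiance = S₀ (d̄/d)² cos θ_z = 1361 × 1.0149 × 0.9918 = 1369.95 W/m².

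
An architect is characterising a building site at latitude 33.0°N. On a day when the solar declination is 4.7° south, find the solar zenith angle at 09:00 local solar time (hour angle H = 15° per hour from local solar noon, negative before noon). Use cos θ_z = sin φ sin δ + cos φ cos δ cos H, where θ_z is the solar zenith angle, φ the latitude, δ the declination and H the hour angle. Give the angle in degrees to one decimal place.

56.9°

Hour angle H = 15° × (9 − 12) = -45.00°.
With φ = 33.0°, δ = -4.7°, H = -45.00°: sin φ sin δ = -0.0446, cos φ cos δ cos H = 0.5910, so cos θ_z = 0.5464.
θ_z = arccos(0.5464) = 56.88°.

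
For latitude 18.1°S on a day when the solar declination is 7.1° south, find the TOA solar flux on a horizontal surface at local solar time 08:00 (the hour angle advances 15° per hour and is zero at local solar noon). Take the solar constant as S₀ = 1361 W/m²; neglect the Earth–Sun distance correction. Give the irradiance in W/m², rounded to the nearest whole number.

694 W/m²

Hour angle H = 15° × (8 − 12) = -60.00°.
cos θ_z = sin(-18.1°) sin(-7.1°) + cos(-18.1°) cos(-7.1°) cos(-60.00°) = 0.0384 + 0.4716 = 0.5100.
Top-of-atmosphere irradiance = S₀ cos θ_z = 1361 × 0.5100 = 694.11 W/m².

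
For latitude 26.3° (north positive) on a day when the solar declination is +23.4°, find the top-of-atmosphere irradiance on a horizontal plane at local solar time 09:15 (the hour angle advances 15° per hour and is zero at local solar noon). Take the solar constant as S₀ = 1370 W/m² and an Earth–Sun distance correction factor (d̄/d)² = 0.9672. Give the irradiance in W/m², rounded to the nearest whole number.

1053 W/m²

Hour angle H = 15° × (9.25 − 12) = -41.25°.
With φ = 26.3°, δ = 23.4°, H = -41.25°: sin φ sin δ = 0.1760, cos φ cos δ cos H = 0.6186, so cos θ_z = 0.7946.
Top-of-atmosphere irradiance = S₀ (d̄/d)² cos θ_z = 1370 × 0.9672 × 0.7946 = 1052.90 W/m².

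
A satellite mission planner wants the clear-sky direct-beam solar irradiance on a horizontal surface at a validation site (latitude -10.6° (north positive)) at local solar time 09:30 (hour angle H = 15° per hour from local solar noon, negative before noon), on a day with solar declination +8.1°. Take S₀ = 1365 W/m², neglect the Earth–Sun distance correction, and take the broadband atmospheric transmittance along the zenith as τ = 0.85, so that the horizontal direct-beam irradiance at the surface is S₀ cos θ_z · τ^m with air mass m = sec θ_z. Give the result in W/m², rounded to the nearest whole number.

Hour angle H = 15° × (9.5 − 12) = -37.50°.
With φ = -10.6°, δ = 8.1°, H = -37.50°: sin φ sin δ = -0.0259, cos φ cos δ cos H = 0.7720, so cos θ_z = 0.7461.
Air mass m = 1/cos θ_z = 1/0.7461 = 1.340; τ^m = 0.85^1.340 = 0.8043.
Surface direct beam = 1365 × 0.7461 × 0.8043 = 819.12 W/m².

819 W/m²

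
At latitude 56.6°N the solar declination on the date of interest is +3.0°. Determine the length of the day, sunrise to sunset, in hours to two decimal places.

12.61 hours

The sunset hour angle satisfies cos H_s = −tan φ tan δ = -0.0795, giving H_s = 94.56°.
Day length = 2 H_s / 15° h⁻¹ = 189.12° / 15 = 12.608 h.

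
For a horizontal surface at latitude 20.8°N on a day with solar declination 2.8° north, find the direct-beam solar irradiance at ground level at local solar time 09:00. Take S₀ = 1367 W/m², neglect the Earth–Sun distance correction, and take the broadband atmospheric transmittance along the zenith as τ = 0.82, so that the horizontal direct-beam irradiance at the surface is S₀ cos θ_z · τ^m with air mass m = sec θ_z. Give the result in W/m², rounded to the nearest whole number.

Hour angle H = 15° × (9 − 12) = -45.00°.
cos θ_z = sin(20.8°) sin(2.8°) + cos(20.8°) cos(2.8°) cos(-45.00°) = 0.0173 + 0.6602 = 0.6775.
Air mass m = 1/cos θ_z = 1/0.6775 = 1.476; τ^m = 0.82^1.476 = 0.7461.
Surface direct beam = 1367 × 0.6775 × 0.7461 = 690.99 W/m².

691 W/m²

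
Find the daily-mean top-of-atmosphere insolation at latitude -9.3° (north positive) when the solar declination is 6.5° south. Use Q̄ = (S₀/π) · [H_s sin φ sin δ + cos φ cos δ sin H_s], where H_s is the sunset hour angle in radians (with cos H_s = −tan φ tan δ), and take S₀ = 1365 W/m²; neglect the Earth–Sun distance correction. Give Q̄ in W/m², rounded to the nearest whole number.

439 W/m²

−tan φ tan δ = −(-0.1638)(-0.1139) = -0.0187; H_s = arccos(-0.0187) = 91.07°. In radians, H_s = 1.5895.
H_s sin φ sin δ = 1.5895 × -0.1616 × -0.1132 = 0.0291.
cos φ cos δ sin H_s = 0.9869 × 0.9936 × 0.9998 = 0.9804.
Q̄ = (1365/π) × (0.0291 + 0.9804) = 434.49 × 1.0095 = 438.62 W/m².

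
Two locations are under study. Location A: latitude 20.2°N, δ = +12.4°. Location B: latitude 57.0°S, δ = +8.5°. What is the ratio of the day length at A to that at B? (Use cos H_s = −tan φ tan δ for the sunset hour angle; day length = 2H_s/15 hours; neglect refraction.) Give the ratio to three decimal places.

1.234

A: H_s = arccos(−tan 20.2° · tan 12.4°) = 94.64°, so 2H_s/15 = 12.6187 h.
B: H_s = arccos(−tan -57.0° · tan 8.5°) = 76.70°, so 2H_s/15 = 10.2267 h.
Ratio A/B = 12.6187 / 10.2267 = 1.2339.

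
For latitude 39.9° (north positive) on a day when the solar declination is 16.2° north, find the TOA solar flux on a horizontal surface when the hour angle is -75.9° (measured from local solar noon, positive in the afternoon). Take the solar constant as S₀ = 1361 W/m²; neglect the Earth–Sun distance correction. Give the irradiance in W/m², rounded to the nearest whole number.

488 W/m²

cos θ_z = sin φ sin δ + cos φ cos δ cos H = (0.6414)(0.2790) + (0.7672)(0.9603)(0.2436) = 0.3584.
Top-of-atmosphere irradiance = S₀ cos θ_z = 1361 × 0.3584 = 487.78 W/m².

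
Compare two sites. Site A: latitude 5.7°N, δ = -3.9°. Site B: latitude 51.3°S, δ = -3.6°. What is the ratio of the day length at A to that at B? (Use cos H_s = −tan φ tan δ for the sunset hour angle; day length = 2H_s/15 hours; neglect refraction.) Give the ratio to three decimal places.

A: H_s = arccos(−tan 5.7° · tan -3.9°) = 89.61°, so 2H_s/15 = 11.9480 h.
B: H_s = arccos(−tan -51.3° · tan -3.6°) = 94.50°, so 2H_s/15 = 12.6000 h.
Ratio A/B = 11.9480 / 12.6000 = 0.9483.

0.948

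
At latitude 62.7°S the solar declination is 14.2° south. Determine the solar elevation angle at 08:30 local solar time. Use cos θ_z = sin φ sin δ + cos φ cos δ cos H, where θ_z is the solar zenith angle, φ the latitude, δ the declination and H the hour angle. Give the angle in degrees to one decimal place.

Hour angle H = 15° × (8.5 − 12) = -52.50°.
cos θ_z = sin(-62.7°) sin(-14.2°) + cos(-62.7°) cos(-14.2°) cos(-52.50°) = 0.2180 + 0.2707 = 0.4887.
θ_z = arccos(0.4887) = 60.74°, so the elevation is 90° − 60.74° = 29.26°.

29.3°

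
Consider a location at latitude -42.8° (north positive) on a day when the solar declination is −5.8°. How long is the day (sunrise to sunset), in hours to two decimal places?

12.72 hours

cos H_s = −tan(-42.8°) · tan(-5.8°) = -0.0941, so H_s = arccos(-0.0941) = 95.40°.
Day length = 2 H_s / 15° h⁻¹ = 190.80° / 15 = 12.720 h.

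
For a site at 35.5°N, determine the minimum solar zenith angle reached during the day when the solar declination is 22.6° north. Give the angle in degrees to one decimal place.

At local solar noon the hour angle is zero, so the zenith angle is |φ − δ| = |35.5° − (22.6°)| = 12.9°.

12.9°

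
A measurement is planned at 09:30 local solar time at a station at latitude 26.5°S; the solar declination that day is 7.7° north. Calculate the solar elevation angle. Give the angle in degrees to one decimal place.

40.1°

Hour angle H = 15° × (9.5 − 12) = -37.50°.
With φ = -26.5°, δ = 7.7°, H = -37.50°: sin φ sin δ = -0.0598, cos φ cos δ cos H = 0.7036, so cos θ_z = 0.6438.
θ_z = arccos(0.6438) = 49.92°, so the elevation is 90° − 49.92° = 40.08°.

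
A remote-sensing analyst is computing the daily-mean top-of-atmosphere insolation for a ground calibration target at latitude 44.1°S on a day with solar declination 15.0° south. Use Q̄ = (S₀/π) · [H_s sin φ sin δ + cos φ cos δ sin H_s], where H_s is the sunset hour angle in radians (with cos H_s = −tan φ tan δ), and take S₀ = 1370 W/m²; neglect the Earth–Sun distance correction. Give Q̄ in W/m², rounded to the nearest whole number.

−tan φ tan δ = −(-0.9691)(-0.2679) = -0.2596; H_s = arccos(-0.2596) = 105.05°. In radians, H_s = 1.8335.
H_s sin φ sin δ = 1.8335 × -0.6959 × -0.2588 = 0.3302.
cos φ cos δ sin H_s = 0.7181 × 0.9659 × 0.9657 = 0.6698.
Q̄ = (1370/π) × (0.3302 + 0.6698) = 436.08 × 1.0000 = 436.08 W/m².

436 W/m²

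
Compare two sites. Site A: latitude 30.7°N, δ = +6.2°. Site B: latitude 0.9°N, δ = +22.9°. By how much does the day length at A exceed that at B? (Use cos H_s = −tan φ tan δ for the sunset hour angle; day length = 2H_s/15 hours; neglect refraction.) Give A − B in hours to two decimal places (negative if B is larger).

+0.44 h

A: H_s = arccos(−tan 30.7° · tan 6.2°) = 93.70°, so 2H_s/15 = 12.4933 h.
B: H_s = arccos(−tan 0.9° · tan 22.9°) = 90.38°, so 2H_s/15 = 12.0507 h.
A − B = 12.4933 − 12.0507 = 0.4426 h.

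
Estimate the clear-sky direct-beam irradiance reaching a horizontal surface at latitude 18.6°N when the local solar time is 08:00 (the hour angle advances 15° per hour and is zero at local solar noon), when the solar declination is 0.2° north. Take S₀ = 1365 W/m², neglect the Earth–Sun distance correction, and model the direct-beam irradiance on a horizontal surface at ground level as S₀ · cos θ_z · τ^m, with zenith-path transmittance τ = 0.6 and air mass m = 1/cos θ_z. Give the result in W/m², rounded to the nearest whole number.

Hour angle H = 15° × (8 − 12) = -60.00°.
cos θ_z = sin φ sin δ + cos φ cos δ cos H = (0.3190)(0.0035) + (0.9478)(1.0000)(0.5000) = 0.4750.
Air mass m = 1/cos θ_z = 1/0.4750 = 2.105; τ^m = 0.6^2.105 = 0.3412.
Surface direct beam = 1365 × 0.4750 × 0.3412 = 221.23 W/m².

221 W/m²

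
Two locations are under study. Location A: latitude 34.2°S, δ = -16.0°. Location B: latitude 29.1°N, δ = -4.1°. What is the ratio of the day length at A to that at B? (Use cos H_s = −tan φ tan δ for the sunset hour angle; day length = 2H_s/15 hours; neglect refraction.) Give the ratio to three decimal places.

1.154

A: H_s = arccos(−tan -34.2° · tan -16.0°) = 101.24°, so 2H_s/15 = 13.4987 h.
B: H_s = arccos(−tan 29.1° · tan -4.1°) = 87.71°, so 2H_s/15 = 11.6947 h.
Ratio A/B = 13.4987 / 11.6947 = 1.1543.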